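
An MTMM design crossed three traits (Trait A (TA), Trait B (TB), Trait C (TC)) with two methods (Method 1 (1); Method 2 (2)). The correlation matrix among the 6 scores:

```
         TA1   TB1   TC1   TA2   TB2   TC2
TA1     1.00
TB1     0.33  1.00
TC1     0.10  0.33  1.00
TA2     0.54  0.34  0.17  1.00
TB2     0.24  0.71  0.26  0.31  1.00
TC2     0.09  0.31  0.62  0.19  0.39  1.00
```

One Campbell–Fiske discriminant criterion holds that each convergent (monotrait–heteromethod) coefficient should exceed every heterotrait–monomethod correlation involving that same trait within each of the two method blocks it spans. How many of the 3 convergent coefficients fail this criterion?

Convergent coefficients and their comparison sets:
TA (methods 1·2): 0.54 vs {0.33, 0.31, 0.10, 0.19} → pass.
TB (methods 1·2): 0.71 vs {0.33, 0.31, 0.33, 0.39} → pass.
TC (methods 1·2): 0.62 vs {0.10, 0.19, 0.33, 0.39} → pass.
0 of 3 fail.

0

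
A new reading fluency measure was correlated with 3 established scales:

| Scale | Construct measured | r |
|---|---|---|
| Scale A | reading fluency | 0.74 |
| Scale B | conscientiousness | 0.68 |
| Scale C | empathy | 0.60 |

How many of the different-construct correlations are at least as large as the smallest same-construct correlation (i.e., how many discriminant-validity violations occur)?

0

Convergent (same construct = reading fluency): Scale A.
Smallest convergent = 0.74. Discriminant values: 0.68, 0.60; count ≥ 0.74 → 0.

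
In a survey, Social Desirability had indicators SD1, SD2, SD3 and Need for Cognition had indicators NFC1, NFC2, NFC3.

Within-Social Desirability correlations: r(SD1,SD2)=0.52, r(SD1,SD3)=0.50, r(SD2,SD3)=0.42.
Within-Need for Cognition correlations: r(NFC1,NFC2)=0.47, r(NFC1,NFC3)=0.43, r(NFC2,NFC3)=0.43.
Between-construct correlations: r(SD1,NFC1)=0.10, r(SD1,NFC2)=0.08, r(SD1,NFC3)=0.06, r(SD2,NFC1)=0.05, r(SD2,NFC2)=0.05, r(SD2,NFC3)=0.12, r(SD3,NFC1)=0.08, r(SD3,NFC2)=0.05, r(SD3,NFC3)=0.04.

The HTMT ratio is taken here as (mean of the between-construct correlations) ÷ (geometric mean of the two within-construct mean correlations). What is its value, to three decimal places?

0.152

Between-construct mean = 0.63/9 = 0.0700.
Mean within-SD = 1.44/3 = 0.4800; mean within-NFC = 1.33/3 = 0.4433.
Geometric mean = √(0.4800 × 0.4433) = 0.4613.
HTMT = 0.0700 / 0.4613 = 0.152.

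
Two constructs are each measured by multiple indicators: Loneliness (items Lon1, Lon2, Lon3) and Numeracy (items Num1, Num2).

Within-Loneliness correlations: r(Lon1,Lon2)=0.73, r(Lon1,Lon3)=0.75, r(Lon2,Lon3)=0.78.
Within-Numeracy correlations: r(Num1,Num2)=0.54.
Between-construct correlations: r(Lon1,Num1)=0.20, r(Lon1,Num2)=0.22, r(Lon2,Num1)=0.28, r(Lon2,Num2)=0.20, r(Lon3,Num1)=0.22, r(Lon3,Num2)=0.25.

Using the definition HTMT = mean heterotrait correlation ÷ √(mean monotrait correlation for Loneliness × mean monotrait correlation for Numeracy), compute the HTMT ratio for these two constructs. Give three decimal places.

0.358

Mean heterotrait r = 1.37/6 = 0.2283.
Mean within-Lon = 2.26/3 = 0.7533; mean within-Num = 0.54/1 = 0.5400.
Geometric mean = √(0.7533 × 0.5400) = 0.6378.
HTMT = 0.2283 / 0.6378 = 0.358.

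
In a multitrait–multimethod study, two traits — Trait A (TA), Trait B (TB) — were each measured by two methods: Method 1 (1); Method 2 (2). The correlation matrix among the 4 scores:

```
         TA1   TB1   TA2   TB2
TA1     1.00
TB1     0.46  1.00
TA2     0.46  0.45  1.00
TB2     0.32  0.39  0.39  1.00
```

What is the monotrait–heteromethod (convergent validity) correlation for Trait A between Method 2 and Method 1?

Same trait (TA), different methods: r(TA2, TA1) = 0.46.

0.46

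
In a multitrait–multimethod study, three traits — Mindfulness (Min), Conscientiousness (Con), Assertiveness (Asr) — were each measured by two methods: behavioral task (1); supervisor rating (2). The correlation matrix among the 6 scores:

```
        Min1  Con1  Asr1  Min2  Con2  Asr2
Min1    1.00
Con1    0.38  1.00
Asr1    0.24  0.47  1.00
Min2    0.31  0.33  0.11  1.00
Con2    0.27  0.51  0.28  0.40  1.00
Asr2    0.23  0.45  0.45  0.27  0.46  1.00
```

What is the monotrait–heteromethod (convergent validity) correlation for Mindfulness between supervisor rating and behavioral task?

Same trait (Min), different methods: r(Min2, Min1) = 0.31.

0.31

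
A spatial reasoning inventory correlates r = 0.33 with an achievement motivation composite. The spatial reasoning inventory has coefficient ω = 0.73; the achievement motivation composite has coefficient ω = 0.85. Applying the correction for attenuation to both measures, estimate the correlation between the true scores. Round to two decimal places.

0.42

r_true = r_obs / √(r_xx · r_yy) = 0.33 / √(0.73 × 0.85) = 0.33 / √0.6205 = 0.33 / 0.7877 ≈ 0.42.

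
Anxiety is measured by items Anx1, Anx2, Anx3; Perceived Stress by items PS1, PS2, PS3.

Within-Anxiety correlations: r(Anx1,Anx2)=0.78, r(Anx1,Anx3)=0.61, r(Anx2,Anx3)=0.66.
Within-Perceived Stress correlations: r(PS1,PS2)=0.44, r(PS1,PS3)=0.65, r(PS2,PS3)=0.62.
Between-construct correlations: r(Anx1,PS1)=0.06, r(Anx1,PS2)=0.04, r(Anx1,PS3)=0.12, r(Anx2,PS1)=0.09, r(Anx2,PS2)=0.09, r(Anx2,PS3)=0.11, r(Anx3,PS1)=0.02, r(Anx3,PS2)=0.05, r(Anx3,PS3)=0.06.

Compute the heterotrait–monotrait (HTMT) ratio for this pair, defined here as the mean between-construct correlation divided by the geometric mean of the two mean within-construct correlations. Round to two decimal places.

Mean between = 0.64/9 = 0.0711.
Mean within-Anx = 2.05/3 = 0.6833; mean within-PS = 1.71/3 = 0.5700.
Geometric mean = √(0.6833 × 0.5700) = 0.6241.
HTMT = 0.0711 / 0.6241 = 0.11.

0.11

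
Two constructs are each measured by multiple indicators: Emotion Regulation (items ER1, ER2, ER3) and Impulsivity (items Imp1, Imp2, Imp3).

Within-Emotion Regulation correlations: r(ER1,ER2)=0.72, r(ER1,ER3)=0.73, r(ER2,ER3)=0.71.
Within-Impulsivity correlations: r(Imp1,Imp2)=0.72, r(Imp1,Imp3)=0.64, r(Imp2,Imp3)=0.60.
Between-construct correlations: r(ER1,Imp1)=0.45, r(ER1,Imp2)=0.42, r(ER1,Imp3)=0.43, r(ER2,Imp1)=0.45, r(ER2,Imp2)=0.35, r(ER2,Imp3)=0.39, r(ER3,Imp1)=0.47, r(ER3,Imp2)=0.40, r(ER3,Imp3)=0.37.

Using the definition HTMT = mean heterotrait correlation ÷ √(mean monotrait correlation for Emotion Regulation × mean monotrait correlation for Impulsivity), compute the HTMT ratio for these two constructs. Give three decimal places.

0.604

Between-construct mean = 3.73/9 = 0.4144.
Mean within-ER = 2.16/3 = 0.7200; mean within-Imp = 1.96/3 = 0.6533.
Geometric mean = √(0.7200 × 0.6533) = 0.6858.
HTMT = 0.4144 / 0.6858 = 0.604.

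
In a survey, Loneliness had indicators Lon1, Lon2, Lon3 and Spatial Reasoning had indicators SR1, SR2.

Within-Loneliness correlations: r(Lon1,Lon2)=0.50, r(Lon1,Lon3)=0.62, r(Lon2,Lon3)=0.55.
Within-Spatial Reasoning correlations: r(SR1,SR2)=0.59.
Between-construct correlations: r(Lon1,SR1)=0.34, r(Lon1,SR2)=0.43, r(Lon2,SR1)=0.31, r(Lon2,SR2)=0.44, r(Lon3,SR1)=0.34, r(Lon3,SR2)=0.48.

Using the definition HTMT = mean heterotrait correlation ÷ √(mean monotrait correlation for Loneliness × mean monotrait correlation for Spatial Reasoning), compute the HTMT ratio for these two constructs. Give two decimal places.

0.68

Between-construct mean = 2.34/6 = 0.3900.
Mean within-Lon = 1.67/3 = 0.5567; mean within-SR = 0.59/1 = 0.5900.
Geometric mean = √(0.5567 × 0.5900) = 0.5731.
HTMT = 0.3900 / 0.5731 = 0.68.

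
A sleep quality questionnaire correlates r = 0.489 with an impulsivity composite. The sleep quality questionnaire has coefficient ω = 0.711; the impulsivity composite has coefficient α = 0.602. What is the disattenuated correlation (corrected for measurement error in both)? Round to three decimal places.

r_true = r_obs / √(r_xx · r_yy) = 0.489 / √(0.711 × 0.602) = 0.489 / √0.428022 = 0.489 / 0.6542 ≈ 0.747.

0.747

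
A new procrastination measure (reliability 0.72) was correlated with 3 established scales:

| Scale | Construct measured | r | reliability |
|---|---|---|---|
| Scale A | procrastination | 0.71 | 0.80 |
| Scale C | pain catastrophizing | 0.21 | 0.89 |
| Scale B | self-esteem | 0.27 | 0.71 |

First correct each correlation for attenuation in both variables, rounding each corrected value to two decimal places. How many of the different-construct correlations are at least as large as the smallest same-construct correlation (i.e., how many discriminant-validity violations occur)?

Disattenuated r (r / √(r_scale · r_new)):
  Scale A (conv): 0.71 / √(0.80·0.72) = 0.94
  Scale C (disc): 0.21 / √(0.89·0.72) = 0.26
  Scale B (disc): 0.27 / √(0.71·0.72) = 0.38
Smallest convergent = 0.94. Discriminant values: 0.26, 0.38; count ≥ 0.94 → 0.

0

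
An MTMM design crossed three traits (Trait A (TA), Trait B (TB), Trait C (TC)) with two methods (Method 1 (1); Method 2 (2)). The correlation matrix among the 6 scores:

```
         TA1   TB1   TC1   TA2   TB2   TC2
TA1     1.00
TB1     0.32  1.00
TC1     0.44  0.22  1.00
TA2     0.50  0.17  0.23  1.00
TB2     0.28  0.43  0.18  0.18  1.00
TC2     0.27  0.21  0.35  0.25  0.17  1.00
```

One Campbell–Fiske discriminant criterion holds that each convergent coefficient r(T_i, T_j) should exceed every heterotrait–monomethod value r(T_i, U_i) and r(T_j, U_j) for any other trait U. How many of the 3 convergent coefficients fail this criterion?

Each convergent coefficient versus the relevant comparison correlations:
TA (methods 1·2): 0.50 vs {0.32, 0.18, 0.44, 0.25} → pass.
TB (methods 1·2): 0.43 vs {0.32, 0.18, 0.22, 0.17} → pass.
TC (methods 1·2): 0.35 vs {0.44, 0.25, 0.22, 0.17} → fail.
1 of 3 fail.

1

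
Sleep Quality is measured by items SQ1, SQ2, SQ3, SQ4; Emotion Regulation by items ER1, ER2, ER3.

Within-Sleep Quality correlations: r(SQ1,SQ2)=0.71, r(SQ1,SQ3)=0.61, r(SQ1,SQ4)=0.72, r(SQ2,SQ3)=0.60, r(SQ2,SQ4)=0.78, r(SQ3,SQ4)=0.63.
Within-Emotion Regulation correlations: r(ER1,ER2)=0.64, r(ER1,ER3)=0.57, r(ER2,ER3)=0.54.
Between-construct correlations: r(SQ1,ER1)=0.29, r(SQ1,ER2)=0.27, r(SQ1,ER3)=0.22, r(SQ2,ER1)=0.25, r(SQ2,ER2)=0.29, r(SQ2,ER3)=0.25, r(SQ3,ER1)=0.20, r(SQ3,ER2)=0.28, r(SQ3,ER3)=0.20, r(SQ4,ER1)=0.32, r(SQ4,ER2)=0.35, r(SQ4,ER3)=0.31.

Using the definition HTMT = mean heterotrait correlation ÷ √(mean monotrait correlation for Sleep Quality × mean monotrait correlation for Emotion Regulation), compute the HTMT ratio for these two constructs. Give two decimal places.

0.43

Between-construct mean = 3.23/12 = 0.2692.
Mean within-SQ = 4.05/6 = 0.6750; mean within-ER = 1.75/3 = 0.5833.
Geometric mean = √(0.6750 × 0.5833) = 0.6275.
HTMT = 0.2692 / 0.6275 = 0.43.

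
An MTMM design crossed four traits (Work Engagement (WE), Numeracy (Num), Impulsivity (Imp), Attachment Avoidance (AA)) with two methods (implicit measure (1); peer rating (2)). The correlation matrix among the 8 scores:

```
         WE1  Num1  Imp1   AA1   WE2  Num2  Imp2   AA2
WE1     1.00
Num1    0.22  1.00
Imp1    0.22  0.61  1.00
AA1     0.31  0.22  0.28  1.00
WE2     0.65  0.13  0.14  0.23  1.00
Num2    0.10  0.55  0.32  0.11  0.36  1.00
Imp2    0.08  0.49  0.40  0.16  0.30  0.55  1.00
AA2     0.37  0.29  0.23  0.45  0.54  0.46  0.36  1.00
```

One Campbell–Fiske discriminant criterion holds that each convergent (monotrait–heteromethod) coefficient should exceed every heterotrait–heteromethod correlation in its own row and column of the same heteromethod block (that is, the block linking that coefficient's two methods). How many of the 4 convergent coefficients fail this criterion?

Checking each validity diagonal entry against its comparison values:
WE (methods 1·2): 0.65 vs {0.10, 0.13, 0.08, 0.14, 0.37, 0.23} → pass.
Num (methods 1·2): 0.55 vs {0.13, 0.10, 0.49, 0.32, 0.29, 0.11} → pass.
Imp (methods 1·2): 0.40 vs {0.14, 0.08, 0.32, 0.49, 0.23, 0.16} → fail.
AA (methods 1·2): 0.45 vs {0.23, 0.37, 0.11, 0.29, 0.16, 0.23} → pass.
1 of 4 fail.

1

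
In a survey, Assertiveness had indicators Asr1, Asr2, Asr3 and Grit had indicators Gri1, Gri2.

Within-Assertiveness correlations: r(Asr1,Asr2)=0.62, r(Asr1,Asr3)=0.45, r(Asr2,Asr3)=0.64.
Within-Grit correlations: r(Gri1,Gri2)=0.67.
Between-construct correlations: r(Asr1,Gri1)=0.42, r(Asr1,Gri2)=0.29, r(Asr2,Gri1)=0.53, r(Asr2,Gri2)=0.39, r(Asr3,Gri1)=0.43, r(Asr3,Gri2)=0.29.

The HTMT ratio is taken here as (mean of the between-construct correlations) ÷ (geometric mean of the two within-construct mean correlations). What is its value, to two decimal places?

Between-construct mean = 2.35/6 = 0.3917.
Mean within-Asr = 1.71/3 = 0.5700; mean within-Gri = 0.67/1 = 0.6700.
Geometric mean = √(0.5700 × 0.6700) = 0.6180.
HTMT = 0.3917 / 0.6180 = 0.63.

0.63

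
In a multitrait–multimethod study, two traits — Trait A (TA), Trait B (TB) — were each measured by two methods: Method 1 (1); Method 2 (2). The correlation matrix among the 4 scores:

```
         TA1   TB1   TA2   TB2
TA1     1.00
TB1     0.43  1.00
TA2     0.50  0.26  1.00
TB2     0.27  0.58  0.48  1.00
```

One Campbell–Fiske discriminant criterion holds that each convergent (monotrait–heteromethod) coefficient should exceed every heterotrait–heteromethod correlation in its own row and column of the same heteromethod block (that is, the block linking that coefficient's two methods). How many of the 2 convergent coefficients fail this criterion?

0

Checking each validity diagonal entry against its comparison values:
TA (methods 1·2): 0.50 vs {0.27, 0.26} → pass.
TB (methods 1·2): 0.58 vs {0.26, 0.27} → pass.
0 of 2 fail.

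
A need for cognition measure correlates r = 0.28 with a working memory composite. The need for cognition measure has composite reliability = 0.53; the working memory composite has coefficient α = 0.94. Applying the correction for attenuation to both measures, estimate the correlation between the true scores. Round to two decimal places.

r_true = r_obs / √(r_xx · r_yy) = 0.28 / √(0.53 × 0.94) = 0.28 / √0.4982 = 0.28 / 0.7058 ≈ 0.40.

0.40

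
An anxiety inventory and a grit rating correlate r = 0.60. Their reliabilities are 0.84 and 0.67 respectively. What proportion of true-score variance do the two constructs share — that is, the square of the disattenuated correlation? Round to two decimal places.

Disattenuated r = 0.60 / √(0.84 × 0.67) = 0.60 / 0.7502 = 0.7998.
Shared true-score variance = 0.7998² = 0.6397 ≈ 0.64.

0.64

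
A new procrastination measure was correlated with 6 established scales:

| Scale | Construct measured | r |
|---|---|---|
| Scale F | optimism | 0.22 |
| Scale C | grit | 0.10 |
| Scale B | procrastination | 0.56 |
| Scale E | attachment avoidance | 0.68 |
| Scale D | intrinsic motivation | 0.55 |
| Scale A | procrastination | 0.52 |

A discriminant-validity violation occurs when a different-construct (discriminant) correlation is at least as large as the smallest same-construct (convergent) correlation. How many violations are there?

2

Convergent (same construct = procrastination): Scale B, Scale A.
Smallest convergent = 0.52. Discriminant values: 0.22, 0.10, 0.68, 0.55; count ≥ 0.52 → 2.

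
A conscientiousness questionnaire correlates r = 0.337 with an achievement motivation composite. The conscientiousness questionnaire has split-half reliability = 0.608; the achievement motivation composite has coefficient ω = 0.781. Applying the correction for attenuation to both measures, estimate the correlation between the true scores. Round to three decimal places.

r_true = r_obs / √(r_xx · r_yy) = 0.337 / √(0.608 × 0.781) = 0.337 / √0.474848 = 0.337 / 0.6891 ≈ 0.489.

0.489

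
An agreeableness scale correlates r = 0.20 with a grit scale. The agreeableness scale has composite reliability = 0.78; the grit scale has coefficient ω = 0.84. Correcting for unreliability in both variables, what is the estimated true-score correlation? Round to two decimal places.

0.25

r_true = r_obs / √(r_xx · r_yy) = 0.20 / √(0.78 × 0.84) = 0.20 / √0.6552 = 0.20 / 0.8094 ≈ 0.25.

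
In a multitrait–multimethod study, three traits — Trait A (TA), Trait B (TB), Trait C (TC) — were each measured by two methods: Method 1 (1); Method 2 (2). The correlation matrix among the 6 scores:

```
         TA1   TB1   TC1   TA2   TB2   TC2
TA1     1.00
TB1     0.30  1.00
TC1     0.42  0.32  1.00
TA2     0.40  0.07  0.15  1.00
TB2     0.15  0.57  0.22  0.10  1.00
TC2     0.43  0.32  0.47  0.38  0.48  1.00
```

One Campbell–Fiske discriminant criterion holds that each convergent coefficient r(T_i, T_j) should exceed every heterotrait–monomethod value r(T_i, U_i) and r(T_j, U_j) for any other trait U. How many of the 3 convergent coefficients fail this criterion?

Each convergent coefficient versus the relevant comparison correlations:
TA (methods 1·2): 0.40 vs {0.30, 0.10, 0.42, 0.38} → fail.
TB (methods 1·2): 0.57 vs {0.30, 0.10, 0.32, 0.48} → pass.
TC (methods 1·2): 0.47 vs {0.42, 0.38, 0.32, 0.48} → fail.
2 of 3 fail.

2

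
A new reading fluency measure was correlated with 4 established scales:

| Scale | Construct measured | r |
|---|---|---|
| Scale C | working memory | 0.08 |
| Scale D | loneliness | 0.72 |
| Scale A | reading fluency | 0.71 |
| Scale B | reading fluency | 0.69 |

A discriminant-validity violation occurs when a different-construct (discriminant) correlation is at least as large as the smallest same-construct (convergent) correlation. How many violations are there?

1

Convergent (same construct = reading fluency): Scale A, Scale B.
Smallest convergent = 0.69. Discriminant values: 0.08, 0.72; count ≥ 0.69 → 1.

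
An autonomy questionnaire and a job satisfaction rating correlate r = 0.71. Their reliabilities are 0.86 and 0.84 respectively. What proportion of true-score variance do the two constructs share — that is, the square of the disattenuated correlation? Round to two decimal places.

0.70

Disattenuated r = 0.71 / √(0.86 × 0.84) = 0.71 / 0.8499 = 0.8354.
Shared true-score variance = 0.8354² = 0.6979 ≈ 0.70.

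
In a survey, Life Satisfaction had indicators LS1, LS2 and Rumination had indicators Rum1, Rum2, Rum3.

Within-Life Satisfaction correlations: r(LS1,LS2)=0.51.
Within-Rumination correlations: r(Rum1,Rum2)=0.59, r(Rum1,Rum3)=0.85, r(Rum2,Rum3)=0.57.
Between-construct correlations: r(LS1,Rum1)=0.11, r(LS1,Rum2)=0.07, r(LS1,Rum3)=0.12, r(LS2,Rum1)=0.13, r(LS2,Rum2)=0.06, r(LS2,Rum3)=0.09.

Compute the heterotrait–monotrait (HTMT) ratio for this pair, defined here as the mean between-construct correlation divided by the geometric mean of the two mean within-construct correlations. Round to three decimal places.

Between-construct mean = 0.58/6 = 0.0967.
Mean within-LS = 0.51/1 = 0.5100; mean within-Rum = 2.01/3 = 0.6700.
Geometric mean = √(0.5100 × 0.6700) = 0.5846.
HTMT = 0.0967 / 0.5846 = 0.165.

0.165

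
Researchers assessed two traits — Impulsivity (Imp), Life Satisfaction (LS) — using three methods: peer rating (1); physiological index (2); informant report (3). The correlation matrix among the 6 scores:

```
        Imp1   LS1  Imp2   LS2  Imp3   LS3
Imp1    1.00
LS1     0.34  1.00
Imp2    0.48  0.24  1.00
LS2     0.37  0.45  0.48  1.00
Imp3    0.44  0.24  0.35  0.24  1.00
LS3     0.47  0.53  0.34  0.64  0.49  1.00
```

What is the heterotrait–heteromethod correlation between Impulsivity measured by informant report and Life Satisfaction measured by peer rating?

Different traits and methods: r(Imp3, LS1) = 0.24.

0.24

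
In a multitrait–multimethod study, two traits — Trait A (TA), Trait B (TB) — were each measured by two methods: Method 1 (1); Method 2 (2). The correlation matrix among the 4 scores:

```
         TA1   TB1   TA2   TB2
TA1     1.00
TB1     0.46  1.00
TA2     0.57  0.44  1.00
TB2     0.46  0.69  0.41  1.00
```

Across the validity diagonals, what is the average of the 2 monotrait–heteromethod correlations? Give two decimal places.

0.63

Convergent values: 0.57, 0.69; mean = 1.26/2 = 0.63.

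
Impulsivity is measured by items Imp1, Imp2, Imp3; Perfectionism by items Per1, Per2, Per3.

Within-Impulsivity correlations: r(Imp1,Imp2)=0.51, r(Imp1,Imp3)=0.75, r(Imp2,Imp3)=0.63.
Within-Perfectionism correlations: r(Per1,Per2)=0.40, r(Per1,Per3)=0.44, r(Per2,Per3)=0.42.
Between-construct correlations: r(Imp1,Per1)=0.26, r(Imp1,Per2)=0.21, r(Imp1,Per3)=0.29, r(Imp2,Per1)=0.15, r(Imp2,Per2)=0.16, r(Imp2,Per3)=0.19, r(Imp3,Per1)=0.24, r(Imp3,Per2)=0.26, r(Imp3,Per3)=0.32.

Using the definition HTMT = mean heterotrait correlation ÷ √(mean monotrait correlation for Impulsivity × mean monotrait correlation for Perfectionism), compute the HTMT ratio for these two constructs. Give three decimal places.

Mean heterotrait r = 2.08/9 = 0.2311.
Mean within-Imp = 1.89/3 = 0.6300; mean within-Per = 1.26/3 = 0.4200.
Geometric mean = √(0.6300 × 0.4200) = 0.5144.
HTMT = 0.2311 / 0.5144 = 0.449.

0.449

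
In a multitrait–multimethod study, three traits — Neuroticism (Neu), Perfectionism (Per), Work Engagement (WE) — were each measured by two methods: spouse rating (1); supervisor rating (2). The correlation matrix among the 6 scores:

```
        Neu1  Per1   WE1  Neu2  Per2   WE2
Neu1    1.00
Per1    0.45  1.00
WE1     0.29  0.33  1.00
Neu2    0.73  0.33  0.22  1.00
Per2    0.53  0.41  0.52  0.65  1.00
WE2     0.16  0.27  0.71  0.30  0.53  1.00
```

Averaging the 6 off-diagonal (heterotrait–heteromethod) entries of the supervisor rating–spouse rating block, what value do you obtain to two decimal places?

0.34

HTHM values (method 2 × method 1): 0.33, 0.22, 0.53, 0.52, 0.16, 0.27; mean = 2.03/6 = 0.34.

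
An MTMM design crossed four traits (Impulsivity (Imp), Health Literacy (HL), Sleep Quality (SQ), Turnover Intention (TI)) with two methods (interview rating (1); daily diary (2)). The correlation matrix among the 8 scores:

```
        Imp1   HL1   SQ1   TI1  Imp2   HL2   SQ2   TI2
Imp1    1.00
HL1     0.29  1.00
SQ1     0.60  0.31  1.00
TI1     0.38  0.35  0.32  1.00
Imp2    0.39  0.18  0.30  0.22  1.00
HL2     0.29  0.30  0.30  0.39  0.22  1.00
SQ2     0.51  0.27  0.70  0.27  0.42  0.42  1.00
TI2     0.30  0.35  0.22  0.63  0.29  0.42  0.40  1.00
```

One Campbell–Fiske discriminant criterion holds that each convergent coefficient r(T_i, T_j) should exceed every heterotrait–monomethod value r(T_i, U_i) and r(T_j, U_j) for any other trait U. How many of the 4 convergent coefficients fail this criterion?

Checking each validity diagonal entry against its comparison values:
Imp (methods 1·2): 0.39 vs {0.29, 0.22, 0.60, 0.42, 0.38, 0.29} → fail.
HL (methods 1·2): 0.30 vs {0.29, 0.22, 0.31, 0.42, 0.35, 0.42} → fail.
SQ (methods 1·2): 0.70 vs {0.60, 0.42, 0.31, 0.42, 0.32, 0.40} → pass.
TI (methods 1·2): 0.63 vs {0.38, 0.29, 0.35, 0.42, 0.32, 0.40} → pass.
2 of 4 fail.

2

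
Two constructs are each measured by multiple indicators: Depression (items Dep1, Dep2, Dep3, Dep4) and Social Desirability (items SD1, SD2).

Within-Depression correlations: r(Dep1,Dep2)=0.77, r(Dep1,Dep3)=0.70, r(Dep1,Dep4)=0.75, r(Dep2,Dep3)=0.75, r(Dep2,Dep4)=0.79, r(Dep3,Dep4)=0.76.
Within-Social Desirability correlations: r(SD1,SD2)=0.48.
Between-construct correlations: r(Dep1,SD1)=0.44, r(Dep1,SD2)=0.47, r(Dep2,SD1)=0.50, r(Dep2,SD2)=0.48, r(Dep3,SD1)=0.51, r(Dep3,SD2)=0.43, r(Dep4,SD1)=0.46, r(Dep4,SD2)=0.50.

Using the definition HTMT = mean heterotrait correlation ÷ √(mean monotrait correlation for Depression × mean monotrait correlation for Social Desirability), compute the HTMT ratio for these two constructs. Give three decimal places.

0.788

Mean between = 3.79/8 = 0.4738.
Mean within-Dep = 4.52/6 = 0.7533; mean within-SD = 0.48/1 = 0.4800.
Geometric mean = √(0.7533 × 0.4800) = 0.6013.
HTMT = 0.4738 / 0.6013 = 0.788.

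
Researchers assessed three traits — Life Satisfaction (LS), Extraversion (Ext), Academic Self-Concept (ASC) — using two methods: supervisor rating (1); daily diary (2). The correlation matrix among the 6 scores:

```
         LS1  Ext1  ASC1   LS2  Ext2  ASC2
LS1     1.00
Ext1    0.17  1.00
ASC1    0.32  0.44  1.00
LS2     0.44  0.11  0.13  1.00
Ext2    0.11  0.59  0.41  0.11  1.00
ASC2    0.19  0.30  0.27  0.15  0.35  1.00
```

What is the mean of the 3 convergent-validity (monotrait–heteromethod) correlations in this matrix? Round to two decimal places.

Convergent values: 0.44, 0.59, 0.27; mean = 1.30/3 = 0.43.

0.43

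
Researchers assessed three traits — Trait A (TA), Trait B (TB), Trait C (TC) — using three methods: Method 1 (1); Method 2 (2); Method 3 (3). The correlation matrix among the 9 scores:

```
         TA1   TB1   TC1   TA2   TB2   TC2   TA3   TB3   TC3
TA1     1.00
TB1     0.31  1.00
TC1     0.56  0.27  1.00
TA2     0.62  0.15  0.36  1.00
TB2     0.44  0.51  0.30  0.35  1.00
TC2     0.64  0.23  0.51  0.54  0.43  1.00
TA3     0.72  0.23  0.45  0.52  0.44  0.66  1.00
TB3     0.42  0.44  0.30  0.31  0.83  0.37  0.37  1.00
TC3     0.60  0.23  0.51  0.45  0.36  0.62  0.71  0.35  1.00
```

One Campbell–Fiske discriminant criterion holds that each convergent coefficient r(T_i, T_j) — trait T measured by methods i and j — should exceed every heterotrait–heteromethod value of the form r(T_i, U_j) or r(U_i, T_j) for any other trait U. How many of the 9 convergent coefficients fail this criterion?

Convergent coefficients and their comparison sets:
TA (methods 1·2): 0.62 vs {0.44, 0.15, 0.64, 0.36} → fail.
TA (methods 1·3): 0.72 vs {0.42, 0.23, 0.60, 0.45} → pass.
TA (methods 2·3): 0.52 vs {0.31, 0.44, 0.45, 0.66} → fail.
TB (methods 1·2): 0.51 vs {0.15, 0.44, 0.23, 0.30} → pass.
TB (methods 1·3): 0.44 vs {0.23, 0.42, 0.23, 0.30} → pass.
TB (methods 2·3): 0.83 vs {0.44, 0.31, 0.36, 0.37} → pass.
TC (methods 1·2): 0.51 vs {0.36, 0.64, 0.30, 0.23} → fail.
TC (methods 1·3): 0.51 vs {0.45, 0.60, 0.30, 0.23} → fail.
TC (methods 2·3): 0.62 vs {0.66, 0.45, 0.37, 0.36} → fail.
5 of 9 fail.

5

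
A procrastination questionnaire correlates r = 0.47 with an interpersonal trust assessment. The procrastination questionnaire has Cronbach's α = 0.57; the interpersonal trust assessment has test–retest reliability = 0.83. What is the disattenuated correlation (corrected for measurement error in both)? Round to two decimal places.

0.68

r_true = r_obs / √(r_xx · r_yy) = 0.47 / √(0.57 × 0.83) = 0.47 / √0.4731 = 0.47 / 0.6878 ≈ 0.68.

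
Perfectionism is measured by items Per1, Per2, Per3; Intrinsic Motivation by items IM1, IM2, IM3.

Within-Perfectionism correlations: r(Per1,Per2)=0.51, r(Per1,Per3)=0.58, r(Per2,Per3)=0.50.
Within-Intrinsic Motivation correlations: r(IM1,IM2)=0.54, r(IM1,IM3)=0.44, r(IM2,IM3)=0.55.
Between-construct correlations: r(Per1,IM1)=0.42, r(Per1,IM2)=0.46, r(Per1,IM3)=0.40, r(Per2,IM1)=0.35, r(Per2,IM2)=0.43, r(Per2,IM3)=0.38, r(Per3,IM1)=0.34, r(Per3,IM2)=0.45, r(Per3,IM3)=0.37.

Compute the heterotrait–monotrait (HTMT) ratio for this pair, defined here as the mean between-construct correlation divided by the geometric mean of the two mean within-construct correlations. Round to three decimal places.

Mean heterotrait r = 3.60/9 = 0.4000.
Mean within-Per = 1.59/3 = 0.5300; mean within-IM = 1.53/3 = 0.5100.
Geometric mean = √(0.5300 × 0.5100) = 0.5199.
HTMT = 0.4000 / 0.5199 = 0.769.

0.769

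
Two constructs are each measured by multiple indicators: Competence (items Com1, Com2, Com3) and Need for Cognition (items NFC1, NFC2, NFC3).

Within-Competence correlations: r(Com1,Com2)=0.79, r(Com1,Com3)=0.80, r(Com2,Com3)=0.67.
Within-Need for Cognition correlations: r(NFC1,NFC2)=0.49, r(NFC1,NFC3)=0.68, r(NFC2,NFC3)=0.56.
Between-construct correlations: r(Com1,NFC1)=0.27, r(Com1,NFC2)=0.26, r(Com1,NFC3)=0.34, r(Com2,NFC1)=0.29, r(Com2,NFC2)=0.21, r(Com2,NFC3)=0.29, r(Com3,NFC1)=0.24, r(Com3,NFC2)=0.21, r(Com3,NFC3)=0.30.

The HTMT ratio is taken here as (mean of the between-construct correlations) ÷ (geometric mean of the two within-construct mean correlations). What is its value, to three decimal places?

Between-construct mean = 2.41/9 = 0.2678.
Mean within-Com = 2.26/3 = 0.7533; mean within-NFC = 1.73/3 = 0.5767.
Geometric mean = √(0.7533 × 0.5767) = 0.6591.
HTMT = 0.2678 / 0.6591 = 0.406.

0.406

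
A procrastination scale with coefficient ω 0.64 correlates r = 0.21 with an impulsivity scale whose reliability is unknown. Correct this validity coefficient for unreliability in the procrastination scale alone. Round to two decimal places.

Single correction: r_c = r_obs / √r_xx = 0.21 / √0.64 = 0.21 / 0.8000 ≈ 0.26.

0.26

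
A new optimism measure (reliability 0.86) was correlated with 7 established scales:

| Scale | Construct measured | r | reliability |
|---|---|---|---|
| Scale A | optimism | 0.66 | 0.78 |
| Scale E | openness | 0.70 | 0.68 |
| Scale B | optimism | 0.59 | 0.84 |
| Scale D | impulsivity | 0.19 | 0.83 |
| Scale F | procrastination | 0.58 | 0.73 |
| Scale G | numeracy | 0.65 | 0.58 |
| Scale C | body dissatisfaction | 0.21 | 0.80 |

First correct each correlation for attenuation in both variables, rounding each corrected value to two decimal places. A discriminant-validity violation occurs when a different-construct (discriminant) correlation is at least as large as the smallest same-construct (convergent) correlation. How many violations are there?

Disattenuated r (r / √(r_scale · r_new)):
  Scale A (conv): 0.66 / √(0.78·0.86) = 0.81
  Scale E (disc): 0.70 / √(0.68·0.86) = 0.92
  Scale B (conv): 0.59 / √(0.84·0.86) = 0.69
  Scale D (disc): 0.19 / √(0.83·0.86) = 0.22
  Scale F (disc): 0.58 / √(0.73·0.86) = 0.73
  Scale G (disc): 0.65 / √(0.58·0.86) = 0.92
  Scale C (disc): 0.21 / √(0.80·0.86) = 0.25
Smallest convergent = 0.69. Discriminant values: 0.92, 0.22, 0.73, 0.92, 0.25; count ≥ 0.69 → 3.

3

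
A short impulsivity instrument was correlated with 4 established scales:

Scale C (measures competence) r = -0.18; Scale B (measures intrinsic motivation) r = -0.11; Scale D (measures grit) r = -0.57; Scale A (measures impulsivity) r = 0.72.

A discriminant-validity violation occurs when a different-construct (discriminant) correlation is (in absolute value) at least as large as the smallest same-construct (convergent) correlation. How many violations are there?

0

Convergent (same construct = impulsivity): Scale A.
Smallest convergent = 0.72. Discriminant |r|: 0.18, 0.11, 0.57; count ≥ 0.72 → 0.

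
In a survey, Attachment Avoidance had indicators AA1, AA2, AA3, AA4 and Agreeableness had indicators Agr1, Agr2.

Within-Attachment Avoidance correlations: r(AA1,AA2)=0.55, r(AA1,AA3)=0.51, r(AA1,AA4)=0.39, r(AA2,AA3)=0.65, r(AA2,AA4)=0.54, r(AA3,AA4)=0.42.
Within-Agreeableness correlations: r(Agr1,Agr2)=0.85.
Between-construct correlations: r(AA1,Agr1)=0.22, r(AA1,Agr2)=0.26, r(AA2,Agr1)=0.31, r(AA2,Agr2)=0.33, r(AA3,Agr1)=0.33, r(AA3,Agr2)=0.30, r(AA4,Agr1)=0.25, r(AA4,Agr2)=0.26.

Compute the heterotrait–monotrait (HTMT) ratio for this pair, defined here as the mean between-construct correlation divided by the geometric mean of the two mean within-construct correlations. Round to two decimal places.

0.43

Between-construct mean = 2.26/8 = 0.2825.
Mean within-AA = 3.06/6 = 0.5100; mean within-Agr = 0.85/1 = 0.8500.
Geometric mean = √(0.5100 × 0.8500) = 0.6584.
HTMT = 0.2825 / 0.6584 = 0.43.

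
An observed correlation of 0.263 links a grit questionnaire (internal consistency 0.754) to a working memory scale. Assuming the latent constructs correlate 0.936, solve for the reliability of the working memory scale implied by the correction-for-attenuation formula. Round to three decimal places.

r_true = r_obs / √(r_xx · r_yy) ⇒ 0.936 = 0.263 / √(0.754 · r_yy).
√(0.754 · r_yy) = 0.263 / 0.936 = 0.2810; 0.754 · r_yy = 0.0790; r_yy = 0.0790 / 0.754 ≈ 0.105.

0.105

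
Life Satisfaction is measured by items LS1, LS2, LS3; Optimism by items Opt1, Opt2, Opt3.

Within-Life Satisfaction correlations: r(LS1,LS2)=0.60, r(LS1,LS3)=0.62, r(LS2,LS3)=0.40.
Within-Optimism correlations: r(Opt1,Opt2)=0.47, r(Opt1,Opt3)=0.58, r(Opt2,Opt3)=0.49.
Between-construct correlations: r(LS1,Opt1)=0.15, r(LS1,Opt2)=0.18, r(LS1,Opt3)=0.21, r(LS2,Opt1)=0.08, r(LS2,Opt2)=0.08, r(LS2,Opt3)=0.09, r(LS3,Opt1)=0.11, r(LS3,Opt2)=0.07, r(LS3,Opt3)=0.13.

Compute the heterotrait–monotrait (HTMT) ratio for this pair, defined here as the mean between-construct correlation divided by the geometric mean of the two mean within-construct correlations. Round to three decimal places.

0.232

Mean between = 1.10/9 = 0.1222.
Mean within-LS = 1.62/3 = 0.5400; mean within-Opt = 1.54/3 = 0.5133.
Geometric mean = √(0.5400 × 0.5133) = 0.5265.
HTMT = 0.1222 / 0.5265 = 0.232.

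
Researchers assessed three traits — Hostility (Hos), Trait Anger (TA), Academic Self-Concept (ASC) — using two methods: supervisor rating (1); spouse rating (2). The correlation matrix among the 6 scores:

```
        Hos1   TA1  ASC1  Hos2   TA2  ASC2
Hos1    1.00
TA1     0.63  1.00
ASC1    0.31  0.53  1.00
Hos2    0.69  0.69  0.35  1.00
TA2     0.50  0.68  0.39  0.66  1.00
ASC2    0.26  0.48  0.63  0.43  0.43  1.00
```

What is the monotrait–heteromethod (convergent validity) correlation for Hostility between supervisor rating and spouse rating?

0.69

Same trait (Hos), different methods: r(Hos1, Hos2) = 0.69.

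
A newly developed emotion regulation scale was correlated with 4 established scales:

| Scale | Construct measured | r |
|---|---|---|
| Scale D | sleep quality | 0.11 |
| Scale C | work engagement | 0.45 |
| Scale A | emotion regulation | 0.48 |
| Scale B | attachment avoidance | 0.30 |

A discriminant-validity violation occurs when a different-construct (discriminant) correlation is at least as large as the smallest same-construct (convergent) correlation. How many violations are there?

Convergent (same construct = emotion regulation): Scale A.
Smallest convergent = 0.48. Discriminant values: 0.11, 0.45, 0.30; count ≥ 0.48 → 0.

0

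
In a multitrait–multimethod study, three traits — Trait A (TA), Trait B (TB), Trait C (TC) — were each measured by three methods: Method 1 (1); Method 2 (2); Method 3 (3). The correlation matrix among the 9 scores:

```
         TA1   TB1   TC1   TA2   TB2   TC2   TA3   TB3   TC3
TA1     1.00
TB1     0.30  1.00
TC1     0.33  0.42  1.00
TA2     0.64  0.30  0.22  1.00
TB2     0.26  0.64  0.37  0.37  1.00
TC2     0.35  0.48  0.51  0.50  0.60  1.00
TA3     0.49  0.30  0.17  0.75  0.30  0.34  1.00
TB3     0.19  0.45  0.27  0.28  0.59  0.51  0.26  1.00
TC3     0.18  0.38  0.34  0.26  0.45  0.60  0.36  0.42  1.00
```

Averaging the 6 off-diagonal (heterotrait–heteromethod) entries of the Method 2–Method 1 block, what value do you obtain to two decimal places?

HTHM values (method 2 × method 1): 0.30, 0.22, 0.26, 0.37, 0.35, 0.48; mean = 1.98/6 = 0.33.

0.33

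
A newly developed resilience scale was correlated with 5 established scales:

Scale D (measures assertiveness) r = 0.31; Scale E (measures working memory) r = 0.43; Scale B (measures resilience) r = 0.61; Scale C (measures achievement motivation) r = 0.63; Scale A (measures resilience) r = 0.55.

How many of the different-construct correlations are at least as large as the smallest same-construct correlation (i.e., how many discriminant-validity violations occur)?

1

Convergent (same construct = resilience): Scale B, Scale A.
Smallest convergent = 0.55. Discriminant values: 0.31, 0.43, 0.63; count ≥ 0.55 → 1.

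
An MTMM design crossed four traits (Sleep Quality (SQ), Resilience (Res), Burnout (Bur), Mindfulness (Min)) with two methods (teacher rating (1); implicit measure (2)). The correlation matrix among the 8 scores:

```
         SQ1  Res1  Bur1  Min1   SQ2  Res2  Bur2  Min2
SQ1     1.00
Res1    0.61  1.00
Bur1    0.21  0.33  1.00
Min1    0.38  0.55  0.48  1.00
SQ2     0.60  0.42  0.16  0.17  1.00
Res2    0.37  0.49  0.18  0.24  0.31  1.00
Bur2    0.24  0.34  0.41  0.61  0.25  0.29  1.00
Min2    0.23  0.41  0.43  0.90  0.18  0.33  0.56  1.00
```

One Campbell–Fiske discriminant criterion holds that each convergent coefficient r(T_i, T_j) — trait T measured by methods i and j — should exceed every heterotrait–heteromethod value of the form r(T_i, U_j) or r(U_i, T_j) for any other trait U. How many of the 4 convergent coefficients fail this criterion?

1

Convergent coefficients and their comparison sets:
SQ (methods 1·2): 0.60 vs {0.37, 0.42, 0.24, 0.16, 0.23, 0.17} → pass.
Res (methods 1·2): 0.49 vs {0.42, 0.37, 0.34, 0.18, 0.41, 0.24} → pass.
Bur (methods 1·2): 0.41 vs {0.16, 0.24, 0.18, 0.34, 0.43, 0.61} → fail.
Min (methods 1·2): 0.90 vs {0.17, 0.23, 0.24, 0.41, 0.61, 0.43} → pass.
1 of 4 fail.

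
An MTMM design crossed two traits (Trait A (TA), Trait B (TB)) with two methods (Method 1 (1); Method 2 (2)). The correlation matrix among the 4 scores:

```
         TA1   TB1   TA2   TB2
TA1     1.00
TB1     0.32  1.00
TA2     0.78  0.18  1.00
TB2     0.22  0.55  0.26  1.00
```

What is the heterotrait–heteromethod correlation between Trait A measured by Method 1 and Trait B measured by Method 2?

0.22

Different traits and methods: r(TA1, TB2) = 0.22.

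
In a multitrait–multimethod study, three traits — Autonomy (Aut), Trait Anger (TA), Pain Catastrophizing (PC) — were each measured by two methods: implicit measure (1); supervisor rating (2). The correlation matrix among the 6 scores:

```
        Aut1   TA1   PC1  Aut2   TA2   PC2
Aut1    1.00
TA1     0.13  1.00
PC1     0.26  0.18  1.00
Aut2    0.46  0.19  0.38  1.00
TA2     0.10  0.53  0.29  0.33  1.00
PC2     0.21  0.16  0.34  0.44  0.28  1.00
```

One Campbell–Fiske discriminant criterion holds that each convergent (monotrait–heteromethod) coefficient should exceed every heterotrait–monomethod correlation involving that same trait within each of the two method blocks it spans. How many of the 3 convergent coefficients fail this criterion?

Checking each validity diagonal entry against its comparison values:
Aut (methods 1·2): 0.46 vs {0.13, 0.33, 0.26, 0.44} → pass.
TA (methods 1·2): 0.53 vs {0.13, 0.33, 0.18, 0.28} → pass.
PC (methods 1·2): 0.34 vs {0.26, 0.44, 0.18, 0.28} → fail.
1 of 3 fail.

1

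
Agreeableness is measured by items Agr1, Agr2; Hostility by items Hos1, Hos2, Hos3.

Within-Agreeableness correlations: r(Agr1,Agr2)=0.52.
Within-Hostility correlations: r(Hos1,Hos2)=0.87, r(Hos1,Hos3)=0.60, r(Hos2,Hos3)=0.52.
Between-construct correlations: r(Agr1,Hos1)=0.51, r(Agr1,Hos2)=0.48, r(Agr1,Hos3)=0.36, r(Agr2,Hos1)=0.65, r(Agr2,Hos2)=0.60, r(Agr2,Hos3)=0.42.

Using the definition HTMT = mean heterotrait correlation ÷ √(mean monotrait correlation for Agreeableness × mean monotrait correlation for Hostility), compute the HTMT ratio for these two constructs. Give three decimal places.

Mean between = 3.02/6 = 0.5033.
Mean within-Agr = 0.52/1 = 0.5200; mean within-Hos = 1.99/3 = 0.6633.
Geometric mean = √(0.5200 × 0.6633) = 0.5873.
HTMT = 0.5033 / 0.5873 = 0.857.

0.857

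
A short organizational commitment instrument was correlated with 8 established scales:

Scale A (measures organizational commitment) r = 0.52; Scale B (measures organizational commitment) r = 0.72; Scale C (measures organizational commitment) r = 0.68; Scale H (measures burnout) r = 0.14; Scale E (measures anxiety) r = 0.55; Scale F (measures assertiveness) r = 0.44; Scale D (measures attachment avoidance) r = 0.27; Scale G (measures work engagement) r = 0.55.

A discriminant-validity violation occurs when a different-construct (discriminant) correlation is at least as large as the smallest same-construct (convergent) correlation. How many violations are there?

Convergent (same construct = organizational commitment): Scale A, Scale B, Scale C.
Smallest convergent = 0.52. Discriminant values: 0.14, 0.55, 0.44, 0.27, 0.55; count ≥ 0.52 → 2.

2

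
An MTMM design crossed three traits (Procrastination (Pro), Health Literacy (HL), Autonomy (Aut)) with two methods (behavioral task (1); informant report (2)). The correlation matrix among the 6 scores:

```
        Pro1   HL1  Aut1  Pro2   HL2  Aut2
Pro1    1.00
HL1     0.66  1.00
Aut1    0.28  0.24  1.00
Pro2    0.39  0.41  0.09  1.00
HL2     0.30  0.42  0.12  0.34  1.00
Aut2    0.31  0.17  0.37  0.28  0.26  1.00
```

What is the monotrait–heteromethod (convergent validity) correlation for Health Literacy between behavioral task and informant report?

Same trait (HL), different methods: r(HL1, HL2) = 0.42.

0.42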